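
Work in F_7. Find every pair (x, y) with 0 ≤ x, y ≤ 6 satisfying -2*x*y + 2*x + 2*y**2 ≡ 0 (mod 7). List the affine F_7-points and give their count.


Affine F_7-points: {(0, 0), (1, 3), (1, 5), (3, 4), (3, 6), (4, 2)}; count = 6.

For each of the 49 pairs (x, y) ∈ F_7², evaluate f(x, y) mod 7. Record the zeros.
  x = 0: [0↦0, 1↦2, 2↦1, 3↦4, 4↦4, 5↦1, 6↦2]  zeros at y ∈ {0}
  x = 1: [0↦2, 1↦2, 2↦6, 3↦0, 4↦5, 5↦0, 6↦6]  zeros at y ∈ {3, 5}
  x = 2: [0↦4, 1↦2, 2↦4, 3↦3, 4↦6, 5↦6, 6↦3]  zeros at y ∈ ∅
  x = 3: [0↦6, 1↦2, 2↦2, 3↦6, 4↦0, 5↦5, 6↦0]  zeros at y ∈ {4, 6}
  x = 4: [0↦1, 1↦2, 2↦0, 3↦2, 4↦1, 5↦4, 6↦4]  zeros at y ∈ {2}
  x = 5: [0↦3, 1↦2, 2↦5, 3↦5, 4↦2, 5↦3, 6↦1]  zeros at y ∈ ∅
  x = 6: [0↦5, 1↦2, 2↦3, 3↦1, 4↦3, 5↦2, 6↦5]  zeros at y ∈ ∅
Collecting zeros: affine points = {(0, 0), (1, 3), (1, 5), (3, 4), (3, 6), (4, 2)}.
Total count |C(F_7)_aff| = 6.


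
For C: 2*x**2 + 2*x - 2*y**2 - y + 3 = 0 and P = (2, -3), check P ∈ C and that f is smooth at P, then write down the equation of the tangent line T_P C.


Tangent line at P: 10*x + 11*y + 13 = 0.

Step 1: f(2, -3) = 0, so P lies on C.
Step 2: partial derivatives
  f_x(x, y) = 4*x + 2, f_y(x, y) = -4*y - 1.
  f_x(P) = 10, f_y(P) = 11 (gradient nonzero, so P is smooth).
Step 3: tangent line at P: 10·(x − 2) + 11·(y − -3) = 0.
Expanding: 10*x + 11*y + 13 = 0.


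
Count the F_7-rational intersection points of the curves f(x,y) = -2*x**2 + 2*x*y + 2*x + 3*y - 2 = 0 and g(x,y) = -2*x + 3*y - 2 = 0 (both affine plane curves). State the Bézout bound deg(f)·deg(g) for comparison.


Common zeros: {(0, 3), (1, 6)}; count = 2; Bézout bound = 2.

deg(f) = 2, deg(g) = 1, so Bézout bound = 2.
Scan x ∈ F_7. For each x, list the y ∈ F_7 with f(x, y) ≡ 0 and those with g(x, y) ≡ 0 (mod 7); the common zeros in that column are the intersection.
  x = 0: f ≡ 0 at y ∈ {3}; g ≡ 0 at y ∈ {3}; common: {3}.
  x = 1: f ≡ 0 at y ∈ {6}; g ≡ 0 at y ∈ {6}; common: {6}.
  x = 2: f ≡ 0 at y ∈ ∅; g ≡ 0 at y ∈ {2}; common: ∅.
  x = 3: f ≡ 0 at y ∈ {0}; g ≡ 0 at y ∈ {5}; common: ∅.
  x = 4: f ≡ 0 at y ∈ {3}; g ≡ 0 at y ∈ {1}; common: ∅.
  x = 5: f ≡ 0 at y ∈ {0}; g ≡ 0 at y ∈ {4}; common: ∅.
  x = 6: f ≡ 0 at y ∈ {6}; g ≡ 0 at y ∈ {0}; common: ∅.
Collecting: common zeros = {(0, 3), (1, 6)}, so the count is 2.
Comparison with the Bézout bound: 2 ≤ 2 = deg(f)·deg(g), as expected for curves with no common component (the bound is attained).


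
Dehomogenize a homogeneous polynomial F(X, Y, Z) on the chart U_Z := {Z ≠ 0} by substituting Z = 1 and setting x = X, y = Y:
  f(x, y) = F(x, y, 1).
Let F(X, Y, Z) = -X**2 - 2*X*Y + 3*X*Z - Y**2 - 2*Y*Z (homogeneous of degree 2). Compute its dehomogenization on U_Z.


f(x, y) = -x**2 - 2*x*y + 3*x - y**2 - 2*y

On U_Z we set Z = 1. Each monomial c·X^i·Y^j·Z^k in F becomes c·x^i·y^j·1^k = c·x^i·y^j.
Substituting Z = 1: F(X, Y, 1) = -x**2 - 2*x*y + 3*x - y**2 - 2*y.
Note: deg(f) ≤ deg(F) = 2; strict inequality happens when F is divisible by Z (lost terms).


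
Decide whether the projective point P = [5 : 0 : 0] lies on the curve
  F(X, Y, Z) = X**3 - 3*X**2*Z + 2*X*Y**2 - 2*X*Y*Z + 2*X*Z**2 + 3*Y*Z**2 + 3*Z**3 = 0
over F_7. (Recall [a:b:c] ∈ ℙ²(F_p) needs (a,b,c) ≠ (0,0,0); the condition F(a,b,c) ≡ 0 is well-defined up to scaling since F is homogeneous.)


F(5,0,0) ≡ 6 (mod 7); P is NOT on the curve.

Evaluate F(5, 0, 0) term-by-term (mod 7).
  X**3 ↦ 1·125·1·1 = 125
  -3*X**2*Z ↦ -3·25·1·0 = 0
  2*X*Y**2 ↦ 2·5·0·1 = 0
  -2*X*Y*Z ↦ -2·5·0·0 = 0
  2*X*Z**2 ↦ 2·5·1·0 = 0
  3*Y*Z**2 ↦ 3·1·0·0 = 0
  3*Z**3 ↦ 3·1·1·0 = 0
Sum: F(5, 0, 0) = (125) + (0) + (0) + (0) + (0) + (0) + (0) = 125.
Reducing mod 7: 125 ≡ 6 (mod 7).
Since F(a, b, c) ≡ 6 ≠ 0 (mod 7), P does NOT lie on the curve.


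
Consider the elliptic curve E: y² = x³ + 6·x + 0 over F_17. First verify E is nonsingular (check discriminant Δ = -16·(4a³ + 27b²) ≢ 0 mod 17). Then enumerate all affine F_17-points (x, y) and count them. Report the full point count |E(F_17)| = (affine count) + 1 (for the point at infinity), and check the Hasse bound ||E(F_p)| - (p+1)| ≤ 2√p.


Affine points = {(0, 0), (5, 6), (5, 11), (8, 4), (8, 13), (9, 1), (9, 16), (12, 7), (12, 10)}; affine count = 9; |E(F_17)| = 10.

Discriminant check: Δ ∝ 4a³ + 27b² = 4·6³ + 27·0² = 4·216 + 27·0 ≡ 14 (mod 17). Nonzero ⇒ E is nonsingular.
For each x ∈ F_17, compute rhs = x³ + 6·x + 0 mod 17, then count y ∈ F_17 with y² ≡ rhs.
  x = 0: rhs = 0, matching y values: 0 (1 points).
  x = 1: rhs = 7, matching y values: none (0 points).
  x = 2: rhs = 3, matching y values: none (0 points).
  x = 3: rhs = 11, matching y values: none (0 points).
  x = 4: rhs = 3, matching y values: none (0 points).
  x = 5: rhs = 2, matching y values: 6, 11 (2 points).
  x = 6: rhs = 14, matching y values: none (0 points).
  x = 7: rhs = 11, matching y values: none (0 points).
  x = 8: rhs = 16, matching y values: 4, 13 (2 points).
  x = 9: rhs = 1, matching y values: 1, 16 (2 points).
  x = 10: rhs = 6, matching y values: none (0 points).
  x = 11: rhs = 3, matching y values: none (0 points).
  x = 12: rhs = 15, matching y values: 7, 10 (2 points).
  x = 13: rhs = 14, matching y values: none (0 points).
  x = 14: rhs = 6, matching y values: none (0 points).
  x = 15: rhs = 14, matching y values: none (0 points).
  x = 16: rhs = 10, matching y values: none (0 points).
Total affine count: 9.
Full point count |E(F_17)| = 9 + 1 = 10.
Hasse bound: |10 − (17+1)| = |-8| = 8 ≤ 2√17 ≈ 8.2462 ✓.


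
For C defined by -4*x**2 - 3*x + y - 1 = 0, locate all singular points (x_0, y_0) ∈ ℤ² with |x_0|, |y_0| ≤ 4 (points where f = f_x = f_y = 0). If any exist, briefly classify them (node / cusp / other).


No singular points in the scanned grid; C is smooth there.

Compute partial derivatives:
  f_x = -8*x - 3.
  f_y = 1.
f_y = 1 is a nonzero constant, so f_y never vanishes: no point (x, y) can satisfy f = f_x = f_y = 0. In particular no (x, y) ∈ {−4, ..., 4}² is singular; the curve is smooth.


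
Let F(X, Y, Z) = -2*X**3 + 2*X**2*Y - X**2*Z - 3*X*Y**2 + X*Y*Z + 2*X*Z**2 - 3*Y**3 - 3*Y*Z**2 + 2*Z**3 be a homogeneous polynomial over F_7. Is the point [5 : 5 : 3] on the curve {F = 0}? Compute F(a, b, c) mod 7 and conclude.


F(5,5,3) ≡ 1 (mod 7); P is NOT on the curve.

Evaluate F(5, 5, 3) term-by-term (mod 7).
  -2*X**3 ↦ -2·125·1·1 = -250
  2*X**2*Y ↦ 2·25·5·1 = 250
  -X**2*Z ↦ -1·25·1·3 = -75
  -3*X*Y**2 ↦ -3·5·25·1 = -375
  X*Y*Z ↦ 1·5·5·3 = 75
  2*X*Z**2 ↦ 2·5·1·9 = 90
  -3*Y**3 ↦ -3·1·125·1 = -375
  -3*Y*Z**2 ↦ -3·1·5·9 = -135
  2*Z**3 ↦ 2·1·1·27 = 54
Sum: F(5, 5, 3) = (-250) + (250) + (-75) + (-375) + (75) + (90) + (-375) + (-135) + (54) = -741.
Reducing mod 7: -741 ≡ 1 (mod 7).
Since F(a, b, c) ≡ 1 ≠ 0 (mod 7), P does NOT lie on the curve.


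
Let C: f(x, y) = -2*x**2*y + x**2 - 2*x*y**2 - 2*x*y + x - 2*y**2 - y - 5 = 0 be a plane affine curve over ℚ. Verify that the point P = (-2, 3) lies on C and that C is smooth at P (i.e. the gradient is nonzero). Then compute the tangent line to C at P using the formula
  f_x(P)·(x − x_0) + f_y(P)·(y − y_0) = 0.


Tangent line at P: -3*x + 7*y - 27 = 0.

Step 1: f(-2, 3) = 0, so P lies on C.
Step 2: partial derivatives
  f_x(x, y) = -4*x*y + 2*x - 2*y**2 - 2*y + 1, f_y(x, y) = -2*x**2 - 4*x*y - 2*x - 4*y - 1.
  f_x(P) = -3, f_y(P) = 7 (gradient nonzero, so P is smooth).
Step 3: tangent line at P: -3·(x − -2) + 7·(y − 3) = 0.
Expanding: -3*x + 7*y - 27 = 0.


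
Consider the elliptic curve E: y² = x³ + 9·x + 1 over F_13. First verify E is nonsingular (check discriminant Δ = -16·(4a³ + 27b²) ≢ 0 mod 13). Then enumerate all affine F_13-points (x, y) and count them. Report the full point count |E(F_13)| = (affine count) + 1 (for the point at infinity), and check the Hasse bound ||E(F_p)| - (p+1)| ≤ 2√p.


Affine points = {(0, 1), (0, 12), (2, 1), (2, 12), (3, 4), (3, 9), (4, 6), (4, 7), (7, 2), (7, 11), (8, 0), (10, 5), (10, 8), (11, 1), (11, 12), (12, 2), (12, 11)}; affine count = 17; |E(F_13)| = 18.

Discriminant check: Δ ∝ 4a³ + 27b² = 4·9³ + 27·1² = 4·729 + 27·1 ≡ 5 (mod 13). Nonzero ⇒ E is nonsingular.
For each x ∈ F_13, compute rhs = x³ + 9·x + 1 mod 13, then count y ∈ F_13 with y² ≡ rhs.
  x = 0: rhs = 1, matching y values: 1, 12 (2 points).
  x = 1: rhs = 11, matching y values: none (0 points).
  x = 2: rhs = 1, matching y values: 1, 12 (2 points).
  x = 3: rhs = 3, matching y values: 4, 9 (2 points).
  x = 4: rhs = 10, matching y values: 6, 7 (2 points).
  x = 5: rhs = 2, matching y values: none (0 points).
  x = 6: rhs = 11, matching y values: none (0 points).
  x = 7: rhs = 4, matching y values: 2, 11 (2 points).
  x = 8: rhs = 0, matching y values: 0 (1 points).
  x = 9: rhs = 5, matching y values: none (0 points).
  x = 10: rhs = 12, matching y values: 5, 8 (2 points).
  x = 11: rhs = 1, matching y values: 1, 12 (2 points).
  x = 12: rhs = 4, matching y values: 2, 11 (2 points).
Total affine count: 17.
Full point count |E(F_13)| = 17 + 1 = 18.
Hasse bound: |18 − (13+1)| = |4| = 4 ≤ 2√13 ≈ 7.2111 ✓.


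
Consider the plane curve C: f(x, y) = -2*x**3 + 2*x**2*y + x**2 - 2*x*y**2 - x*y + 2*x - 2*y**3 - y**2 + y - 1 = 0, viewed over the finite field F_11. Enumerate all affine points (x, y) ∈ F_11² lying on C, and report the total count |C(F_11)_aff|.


Affine F_11-points: {(1, 0), (1, 6), (1, 9), (2, 7), (3, 1), (3, 5), (3, 7), (4, 2), (5, 3), (6, 0), (6, 2), (6, 8), (8, 7), (9, 2), (10, 0), (10, 3)}; count = 16.

For each of the 121 pairs (x, y) ∈ F_11², evaluate f(x, y) mod 11. Record the zeros.
  x = 0: [0↦10, 1↦8, 2↦3, 3↦5, 4↦2, 5↦4, 6↦10, 7↦8, 8↦8, 9↦9, 10↦10]  zeros at y ∈ ∅
  x = 1: [0↦0, 1↦8, 2↦9, 3↦2, 4↦8, 5↦4, 6↦0, 7↦6, 8↦10, 9↦0, 10↦8]  zeros at y ∈ {0, 6, 9}
  x = 2: [0↦2, 1↦2, 2↦2, 3↦1, 4↦9, 5↦3, 6↦4, 7↦0, 8↦1, 9↦6, 10↦3]  zeros at y ∈ {7}
  x = 3: [0↦4, 1↦0, 2↦3, 3↦1, 4↦4, 5↦0, 6↦10, 7↦0, 8↦2, 9↦4, 10↦5]  zeros at y ∈ {1, 5, 7}
  x = 4: [0↦5, 1↦1, 2↦0, 3↦1, 4↦3, 5↦5, 6↦6, 7↦5, 8↦1, 9↦4, 10↦2]  zeros at y ∈ {2}
  x = 5: [0↦4, 1↦4, 2↦3, 3↦0, 4↦5, 5↦6, 6↦2, 7↦3, 8↦8, 9↦5, 10↦4]  zeros at y ∈ {3}
  x = 6: [0↦0, 1↦8, 2↦0, 3↦8, 4↦9, 5↦2, 6↦8, 7↦4, 8↦0, 9↦6, 10↦10]  zeros at y ∈ {0, 2, 8}
  x = 7: [0↦3, 1↦1, 2↦1, 3↦2, 4↦3, 5↦3, 6↦1, 7↦7, 8↦9, 9↦6, 10↦8]  zeros at y ∈ ∅
  x = 8: [0↦1, 1↦4, 2↦5, 3↦3, 4↦8, 5↦8, 6↦2, 7↦0, 8↦1, 9↦4, 10↦8]  zeros at y ∈ {7}
  x = 9: [0↦4, 1↦5, 2↦0, 3↦10, 4↦1, 5↦5, 6↦10, 7↦4, 8↦8, 9↦10, 10↦9]  zeros at y ∈ {2}
  x = 10: [0↦0, 1↦3, 2↦7, 3↦0, 4↦3, 5↦4, 6↦2, 7↦7, 8↦7, 9↦1, 10↦10]  zeros at y ∈ {0, 3}
Collecting zeros: affine points = {(1, 0), (1, 6), (1, 9), (2, 7), (3, 1), (3, 5), (3, 7), (4, 2), (5, 3), (6, 0), (6, 2), (6, 8), (8, 7), (9, 2), (10, 0), (10, 3)}.
Total count |C(F_11)_aff| = 16.


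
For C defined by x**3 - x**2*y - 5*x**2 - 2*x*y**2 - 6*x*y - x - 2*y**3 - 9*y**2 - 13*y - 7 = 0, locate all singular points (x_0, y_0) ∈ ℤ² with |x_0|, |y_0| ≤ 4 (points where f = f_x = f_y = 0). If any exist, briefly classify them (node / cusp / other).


Singular points: {(1, -2)}; classification: cusp.

Compute partial derivatives:
  f_x = 3*x**2 - 2*x*y - 10*x - 2*y**2 - 6*y - 1.
  f_y = -x**2 - 4*x*y - 6*x - 6*y**2 - 18*y - 13.
Scan x_0 ∈ {−4, ..., 4}. For each x_0, f_y(x_0, y) is a polynomial in y; find its integer roots y ∈ {−4, ..., 4}, then test f_x and f at those candidates.
  x = -4: f_y(-4, y) = -6*y**2 - 2*y - 5; no integer root y with |y| ≤ 4.
  x = -3: f_y(-3, y) = -6*y**2 - 6*y - 4; no integer root y with |y| ≤ 4.
  x = -2: f_y(-2, y) = -6*y**2 - 10*y - 5; no integer root y with |y| ≤ 4.
  x = -1: f_y(-1, y) = -6*y**2 - 14*y - 8; vanishes at y ∈ {-1}. (-1, -1): f_x = 14 ≠ 0.
  x = 0: f_y(0, y) = -6*y**2 - 18*y - 13; no integer root y with |y| ≤ 4.
  x = 1: f_y(1, y) = -6*y**2 - 22*y - 20; vanishes at y ∈ {-2}. (1, -2): f_x = 0, f = 0 — SINGULAR.
  x = 2: f_y(2, y) = -6*y**2 - 26*y - 29; no integer root y with |y| ≤ 4.
  x = 3: f_y(3, y) = -6*y**2 - 30*y - 40; no integer root y with |y| ≤ 4.
  x = 4: f_y(4, y) = -6*y**2 - 34*y - 53; no integer root y with |y| ≤ 4.
Only singular point on the grid: (1, -2).
Classify: substitute x = 1 + u, y = -2 + v and expand: f = u**3 - u**2*v - 2*u*v**2 - 2*v**3 + v**2.
No constant or linear terms (consistent with a singular point). Quadratic part: v**2. Cubic part: u**3 - u**2*v - 2*u*v**2 - 2*v**3.
The quadratic part v**2 is a perfect square, so there is a single (double) tangent line v = 0, i.e. y = -2. Restricting the cubic part to that line (v = 0) leaves u**3 ≠ 0, so f is not divisible by v and the branch is v² ≈ -u**3 to lowest order — this is a cusp.
Classification: cusp.


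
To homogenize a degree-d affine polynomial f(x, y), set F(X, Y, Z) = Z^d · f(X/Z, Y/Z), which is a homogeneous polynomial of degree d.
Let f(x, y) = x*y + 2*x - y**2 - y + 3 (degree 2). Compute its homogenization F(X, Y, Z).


F(X, Y, Z) = X*Y + 2*X*Z - Y**2 - Y*Z + 3*Z**2

deg(f) = 2.
Substitute x = X/Z, y = Y/Z into f, then multiply by Z^2.
  monomial 1·x^1·y^1 ↦ 1·X^1·Y^1·Z^0.
  monomial 2·x^1·y^0 ↦ 2·X^1·Y^0·Z^1.
  monomial -1·x^0·y^2 ↦ -1·X^0·Y^2·Z^0.
  monomial -1·x^0·y^1 ↦ -1·X^0·Y^1·Z^1.
  monomial 3·x^0·y^0 ↦ 3·X^0·Y^0·Z^2.
Collecting: F(X, Y, Z) = X*Y + 2*X*Z - Y**2 - Y*Z + 3*Z**2.


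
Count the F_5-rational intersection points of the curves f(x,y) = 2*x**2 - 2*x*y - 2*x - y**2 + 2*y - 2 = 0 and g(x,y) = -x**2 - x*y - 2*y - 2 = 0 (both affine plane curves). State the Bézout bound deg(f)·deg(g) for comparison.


Common zeros: {(0, 4)}; count = 1; Bézout bound = 4.

deg(f) = 2, deg(g) = 2, so Bézout bound = 4.
Scan x ∈ F_5. For each x, list the y ∈ F_5 with f(x, y) ≡ 0 and those with g(x, y) ≡ 0 (mod 5); the common zeros in that column are the intersection.
  x = 0: f ≡ 0 at y ∈ {3, 4}; g ≡ 0 at y ∈ {4}; common: {4}.
  x = 1: f ≡ 0 at y ∈ ∅; g ≡ 0 at y ∈ {4}; common: ∅.
  x = 2: f ≡ 0 at y ∈ ∅; g ≡ 0 at y ∈ {1}; common: ∅.
  x = 3: f ≡ 0 at y ∈ {0, 1}; g ≡ 0 at y ∈ ∅; common: ∅.
  x = 4: f ≡ 0 at y ∈ {1, 3}; g ≡ 0 at y ∈ {2}; common: ∅.
Collecting: common zeros = {(0, 4)}, so the count is 1.
Comparison with the Bézout bound: 1 ≤ 4 = deg(f)·deg(g), as expected for curves with no common component (the affine F_5-count falls short of the bound because intersections may lie at infinity, over extension fields, or carry multiplicity).


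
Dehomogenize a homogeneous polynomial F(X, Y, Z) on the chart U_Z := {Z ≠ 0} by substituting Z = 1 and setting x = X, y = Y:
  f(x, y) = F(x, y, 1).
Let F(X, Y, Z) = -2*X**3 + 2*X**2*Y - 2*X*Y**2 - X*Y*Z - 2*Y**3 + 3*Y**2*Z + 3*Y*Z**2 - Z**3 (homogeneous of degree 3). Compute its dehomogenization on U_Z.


f(x, y) = -2*x**3 + 2*x**2*y - 2*x*y**2 - x*y - 2*y**3 + 3*y**2 + 3*y - 1

On U_Z we set Z = 1. Each monomial c·X^i·Y^j·Z^k in F becomes c·x^i·y^j·1^k = c·x^i·y^j.
Substituting Z = 1: F(X, Y, 1) = -2*x**3 + 2*x**2*y - 2*x*y**2 - x*y - 2*y**3 + 3*y**2 + 3*y - 1.
Note: deg(f) ≤ deg(F) = 3; strict inequality happens when F is divisible by Z (lost terms).


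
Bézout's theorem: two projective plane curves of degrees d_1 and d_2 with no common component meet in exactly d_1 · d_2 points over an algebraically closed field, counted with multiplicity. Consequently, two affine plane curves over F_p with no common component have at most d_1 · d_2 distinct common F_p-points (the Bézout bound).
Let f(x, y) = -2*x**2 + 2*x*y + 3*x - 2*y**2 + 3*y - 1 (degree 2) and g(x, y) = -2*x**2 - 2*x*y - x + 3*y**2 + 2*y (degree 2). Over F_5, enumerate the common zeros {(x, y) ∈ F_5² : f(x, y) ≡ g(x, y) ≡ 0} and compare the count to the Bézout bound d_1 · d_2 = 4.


Common zeros: {(0, 1)}; count = 1; Bézout bound = 4.

deg(f) = 2, deg(g) = 2, so Bézout bound = 4.
Scan x ∈ F_5. For each x, list the y ∈ F_5 with f(x, y) ≡ 0 and those with g(x, y) ≡ 0 (mod 5); the common zeros in that column are the intersection.
  x = 0: f ≡ 0 at y ∈ {1, 3}; g ≡ 0 at y ∈ {0, 1}; common: {1}.
  x = 1: f ≡ 0 at y ∈ {0}; g ≡ 0 at y ∈ {1, 4}; common: ∅.
  x = 2: f ≡ 0 at y ∈ {3}; g ≡ 0 at y ∈ {0, 4}; common: ∅.
  x = 3: f ≡ 0 at y ∈ {0, 2}; g ≡ 0 at y ∈ ∅; common: ∅.
  x = 4: f ≡ 0 at y ∈ ∅; g ≡ 0 at y ∈ ∅; common: ∅.
Collecting: common zeros = {(0, 1)}, so the count is 1.
Comparison with the Bézout bound: 1 ≤ 4 = deg(f)·deg(g), as expected for curves with no common component (the affine F_5-count falls short of the bound because intersections may lie at infinity, over extension fields, or carry multiplicity).


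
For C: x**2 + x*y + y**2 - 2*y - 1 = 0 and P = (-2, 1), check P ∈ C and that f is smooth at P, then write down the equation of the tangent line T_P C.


Tangent line at P: -3*x - 2*y - 4 = 0.

Step 1: f(-2, 1) = 0, so P lies on C.
Step 2: partial derivatives
  f_x(x, y) = 2*x + y, f_y(x, y) = x + 2*y - 2.
  f_x(P) = -3, f_y(P) = -2 (gradient nonzero, so P is smooth).
Step 3: tangent line at P: -3·(x − -2) + -2·(y − 1) = 0.
Expanding: -3*x - 2*y - 4 = 0.


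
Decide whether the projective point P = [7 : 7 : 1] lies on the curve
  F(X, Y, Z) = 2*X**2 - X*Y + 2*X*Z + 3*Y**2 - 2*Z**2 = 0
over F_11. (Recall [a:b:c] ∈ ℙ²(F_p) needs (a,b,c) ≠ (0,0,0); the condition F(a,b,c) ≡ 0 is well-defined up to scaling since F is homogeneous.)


F(7,7,1) ≡ 10 (mod 11); P is NOT on the curve.

Evaluate F(7, 7, 1) term-by-term (mod 11).
  2*X**2 ↦ 2·49·1·1 = 98
  -X*Y ↦ -1·7·7·1 = -49
  2*X*Z ↦ 2·7·1·1 = 14
  3*Y**2 ↦ 3·1·49·1 = 147
  -2*Z**2 ↦ -2·1·1·1 = -2
Sum: F(7, 7, 1) = (98) + (-49) + (14) + (147) + (-2) = 208.
Reducing mod 11: 208 ≡ 10 (mod 11).
Since F(a, b, c) ≡ 10 ≠ 0 (mod 11), P does NOT lie on the curve.


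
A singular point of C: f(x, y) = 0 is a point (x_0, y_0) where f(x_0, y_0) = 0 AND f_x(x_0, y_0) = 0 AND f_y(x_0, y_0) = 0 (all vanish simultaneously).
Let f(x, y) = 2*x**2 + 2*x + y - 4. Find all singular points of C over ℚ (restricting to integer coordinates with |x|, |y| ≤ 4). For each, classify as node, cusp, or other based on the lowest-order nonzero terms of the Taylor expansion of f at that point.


No singular points in the scanned grid; C is smooth there.

Compute partial derivatives:
  f_x = 4*x + 2.
  f_y = 1.
f_y = 1 is a nonzero constant, so f_y never vanishes: no point (x, y) can satisfy f = f_x = f_y = 0. In particular no (x, y) ∈ {−4, ..., 4}² is singular; the curve is smooth.


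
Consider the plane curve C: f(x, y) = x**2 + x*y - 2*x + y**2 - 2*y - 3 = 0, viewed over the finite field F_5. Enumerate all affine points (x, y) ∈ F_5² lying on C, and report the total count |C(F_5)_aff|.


Affine F_5-points: {(0, 3), (0, 4), (3, 0), (3, 4), (4, 0), (4, 3)}; count = 6.

For each of the 25 pairs (x, y) ∈ F_5², evaluate f(x, y) mod 5. Record the zeros.
  x = 0: [0↦2, 1↦1, 2↦2, 3↦0, 4↦0]  zeros at y ∈ {3, 4}
  x = 1: [0↦1, 1↦1, 2↦3, 3↦2, 4↦3]  zeros at y ∈ ∅
  x = 2: [0↦2, 1↦3, 2↦1, 3↦1, 4↦3]  zeros at y ∈ ∅
  x = 3: [0↦0, 1↦2, 2↦1, 3↦2, 4↦0]  zeros at y ∈ {0, 4}
  x = 4: [0↦0, 1↦3, 2↦3, 3↦0, 4↦4]  zeros at y ∈ {0, 3}
Collecting zeros: affine points = {(0, 3), (0, 4), (3, 0), (3, 4), (4, 0), (4, 3)}.
Total count |C(F_5)_aff| = 6.


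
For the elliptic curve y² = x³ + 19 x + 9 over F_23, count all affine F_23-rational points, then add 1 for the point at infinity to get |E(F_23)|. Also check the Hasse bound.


Affine points = {(0, 3), (0, 20), (1, 11), (1, 12), (2, 3), (2, 20), (3, 1), (3, 22), (7, 5), (7, 18), (8, 11), (8, 12), (9, 9), (9, 14), (10, 7), (10, 16), (11, 10), (11, 13), (14, 11), (14, 12), (15, 9), (15, 14), (16, 4), (16, 19), (17, 1), (17, 22), (21, 3), (21, 20), (22, 9), (22, 14)}; affine count = 30; |E(F_23)| = 31.

Discriminant check: Δ ∝ 4a³ + 27b² = 4·19³ + 27·9² = 4·6859 + 27·81 ≡ 22 (mod 23). Nonzero ⇒ E is nonsingular.
For each x ∈ F_23, compute rhs = x³ + 19·x + 9 mod 23, then count y ∈ F_23 with y² ≡ rhs.
  x = 0: rhs = 9, matching y values: 3, 20 (2 points).
  x = 1: rhs = 6, matching y values: 11, 12 (2 points).
  x = 2: rhs = 9, matching y values: 3, 20 (2 points).
  x = 3: rhs = 1, matching y values: 1, 22 (2 points).
  x = 4: rhs = 11, matching y values: none (0 points).
  x = 5: rhs = 22, matching y values: none (0 points).
  x = 6: rhs = 17, matching y values: none (0 points).
  x = 7: rhs = 2, matching y values: 5, 18 (2 points).
  x = 8: rhs = 6, matching y values: 11, 12 (2 points).
  x = 9: rhs = 12, matching y values: 9, 14 (2 points).
  x = 10: rhs = 3, matching y values: 7, 16 (2 points).
  x = 11: rhs = 8, matching y values: 10, 13 (2 points).
  x = 12: rhs = 10, matching y values: none (0 points).
  x = 13: rhs = 15, matching y values: none (0 points).
  x = 14: rhs = 6, matching y values: 11, 12 (2 points).
  x = 15: rhs = 12, matching y values: 9, 14 (2 points).
  x = 16: rhs = 16, matching y values: 4, 19 (2 points).
  x = 17: rhs = 1, matching y values: 1, 22 (2 points).
  x = 18: rhs = 19, matching y values: none (0 points).
  x = 19: rhs = 7, matching y values: none (0 points).
  x = 20: rhs = 17, matching y values: none (0 points).
  x = 21: rhs = 9, matching y values: 3, 20 (2 points).
  x = 22: rhs = 12, matching y values: 9, 14 (2 points).
Total affine count: 30.
Full point count |E(F_23)| = 30 + 1 = 31.
Hasse bound: |31 − (23+1)| = |7| = 7 ≤ 2√23 ≈ 9.5917 ✓.


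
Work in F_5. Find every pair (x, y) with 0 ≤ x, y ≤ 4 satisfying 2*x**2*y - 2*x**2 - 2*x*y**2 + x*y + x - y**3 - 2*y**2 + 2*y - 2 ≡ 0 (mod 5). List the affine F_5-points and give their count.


Affine F_5-points: {(0, 4), (2, 4), (4, 0)}; count = 3.

For each of the 25 pairs (x, y) ∈ F_5², evaluate f(x, y) mod 5. Record the zeros.
  x = 0: [0↦3, 1↦2, 2↦1, 3↦4, 4↦0]  zeros at y ∈ {4}
  x = 1: [0↦2, 1↦2, 2↦3, 3↦4, 4↦4]  zeros at y ∈ ∅
  x = 2: [0↦2, 1↦2, 2↦4, 3↦2, 4↦0]  zeros at y ∈ {4}
  x = 3: [0↦3, 1↦2, 2↦4, 3↦3, 4↦3]  zeros at y ∈ ∅
  x = 4: [0↦0, 1↦2, 2↦3, 3↦2, 4↦3]  zeros at y ∈ {0}
Collecting zeros: affine points = {(0, 4), (2, 4), (4, 0)}.
Total count |C(F_5)_aff| = 3.


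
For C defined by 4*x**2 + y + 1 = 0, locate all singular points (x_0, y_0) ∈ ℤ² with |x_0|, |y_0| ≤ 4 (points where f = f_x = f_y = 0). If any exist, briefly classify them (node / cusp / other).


No singular points in the scanned grid; C is smooth there.

Compute partial derivatives:
  f_x = 8*x.
  f_y = 1.
f_y = 1 is a nonzero constant, so f_y never vanishes: no point (x, y) can satisfy f = f_x = f_y = 0. In particular no (x, y) ∈ {−4, ..., 4}² is singular; the curve is smooth.


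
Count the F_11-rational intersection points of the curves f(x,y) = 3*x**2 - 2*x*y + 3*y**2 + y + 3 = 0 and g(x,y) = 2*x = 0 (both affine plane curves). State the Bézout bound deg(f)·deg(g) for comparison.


Common zeros: {(0, 3), (0, 4)}; count = 2; Bézout bound = 2.

deg(f) = 2, deg(g) = 1, so Bézout bound = 2.
Scan x ∈ F_11. For each x, list the y ∈ F_11 with f(x, y) ≡ 0 and those with g(x, y) ≡ 0 (mod 11); the common zeros in that column are the intersection.
  x = 0: f ≡ 0 at y ∈ {3, 4}; g ≡ 0 at y ∈ {0, 1, 2, 3, 4, 5, 6, 7, 8, 9, 10}; common: {3, 4}.
  x = 1: f ≡ 0 at y ∈ ∅; g ≡ 0 at y ∈ ∅; common: ∅.
  x = 2: f ≡ 0 at y ∈ {3, 9}; g ≡ 0 at y ∈ ∅; common: ∅.
  x = 3: f ≡ 0 at y ∈ ∅; g ≡ 0 at y ∈ ∅; common: ∅.
  x = 4: f ≡ 0 at y ∈ {8, 9}; g ≡ 0 at y ∈ ∅; common: ∅.
  x = 5: f ≡ 0 at y ∈ {6, 8}; g ≡ 0 at y ∈ ∅; common: ∅.
  x = 6: f ≡ 0 at y ∈ ∅; g ≡ 0 at y ∈ ∅; common: ∅.
  x = 7: f ≡ 0 at y ∈ ∅; g ≡ 0 at y ∈ ∅; common: ∅.
  x = 8: f ≡ 0 at y ∈ ∅; g ≡ 0 at y ∈ ∅; common: ∅.
  x = 9: f ≡ 0 at y ∈ ∅; g ≡ 0 at y ∈ ∅; common: ∅.
  x = 10: f ≡ 0 at y ∈ {4, 6}; g ≡ 0 at y ∈ ∅; common: ∅.
Collecting: common zeros = {(0, 3), (0, 4)}, so the count is 2.
Comparison with the Bézout bound: 2 ≤ 2 = deg(f)·deg(g), as expected for curves with no common component (the bound is attained).


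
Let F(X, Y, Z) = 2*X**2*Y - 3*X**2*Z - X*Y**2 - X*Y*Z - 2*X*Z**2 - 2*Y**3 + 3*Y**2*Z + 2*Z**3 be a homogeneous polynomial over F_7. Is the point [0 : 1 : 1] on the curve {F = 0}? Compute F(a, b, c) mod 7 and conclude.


F(0,1,1) ≡ 3 (mod 7); P is NOT on the curve.

Evaluate F(0, 1, 1) term-by-term (mod 7).
  2*X**2*Y ↦ 2·0·1·1 = 0
  -3*X**2*Z ↦ -3·0·1·1 = 0
  -X*Y**2 ↦ -1·0·1·1 = 0
  -X*Y*Z ↦ -1·0·1·1 = 0
  -2*X*Z**2 ↦ -2·0·1·1 = 0
  -2*Y**3 ↦ -2·1·1·1 = -2
  3*Y**2*Z ↦ 3·1·1·1 = 3
  2*Z**3 ↦ 2·1·1·1 = 2
Sum: F(0, 1, 1) = (0) + (0) + (0) + (0) + (0) + (-2) + (3) + (2) = 3.
Reducing mod 7: 3 ≡ 3 (mod 7).
Since F(a, b, c) ≡ 3 ≠ 0 (mod 7), P does NOT lie on the curve.


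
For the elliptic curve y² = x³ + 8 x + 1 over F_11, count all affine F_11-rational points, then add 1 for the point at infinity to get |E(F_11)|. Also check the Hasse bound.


Affine points = {(0, 1), (0, 10), (2, 5), (2, 6), (4, 3), (4, 8), (5, 1), (5, 10), (6, 1), (6, 10), (7, 2), (7, 9), (8, 4), (8, 7), (10, 5), (10, 6)}; affine count = 16; |E(F_11)| = 17.

Discriminant check: Δ ∝ 4a³ + 27b² = 4·8³ + 27·1² = 4·512 + 27·1 ≡ 7 (mod 11). Nonzero ⇒ E is nonsingular.
For each x ∈ F_11, compute rhs = x³ + 8·x + 1 mod 11, then count y ∈ F_11 with y² ≡ rhs.
  x = 0: rhs = 1, matching y values: 1, 10 (2 points).
  x = 1: rhs = 10, matching y values: none (0 points).
  x = 2: rhs = 3, matching y values: 5, 6 (2 points).
  x = 3: rhs = 8, matching y values: none (0 points).
  x = 4: rhs = 9, matching y values: 3, 8 (2 points).
  x = 5: rhs = 1, matching y values: 1, 10 (2 points).
  x = 6: rhs = 1, matching y values: 1, 10 (2 points).
  x = 7: rhs = 4, matching y values: 2, 9 (2 points).
  x = 8: rhs = 5, matching y values: 4, 7 (2 points).
  x = 9: rhs = 10, matching y values: none (0 points).
  x = 10: rhs = 3, matching y values: 5, 6 (2 points).
Total affine count: 16.
Full point count |E(F_11)| = 16 + 1 = 17.
Hasse bound: |17 − (11+1)| = |5| = 5 ≤ 2√11 ≈ 6.6332 ✓.


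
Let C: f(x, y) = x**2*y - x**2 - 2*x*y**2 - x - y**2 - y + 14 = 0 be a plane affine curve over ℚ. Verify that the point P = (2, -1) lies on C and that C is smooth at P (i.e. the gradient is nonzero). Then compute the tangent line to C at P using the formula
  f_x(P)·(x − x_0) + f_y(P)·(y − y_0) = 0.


Tangent line at P: -11*x + 13*y + 35 = 0.

Step 1: f(2, -1) = 0, so P lies on C.
Step 2: partial derivatives
  f_x(x, y) = 2*x*y - 2*x - 2*y**2 - 1, f_y(x, y) = x**2 - 4*x*y - 2*y - 1.
  f_x(P) = -11, f_y(P) = 13 (gradient nonzero, so P is smooth).
Step 3: tangent line at P: -11·(x − 2) + 13·(y − -1) = 0.
Expanding: -11*x + 13*y + 35 = 0.


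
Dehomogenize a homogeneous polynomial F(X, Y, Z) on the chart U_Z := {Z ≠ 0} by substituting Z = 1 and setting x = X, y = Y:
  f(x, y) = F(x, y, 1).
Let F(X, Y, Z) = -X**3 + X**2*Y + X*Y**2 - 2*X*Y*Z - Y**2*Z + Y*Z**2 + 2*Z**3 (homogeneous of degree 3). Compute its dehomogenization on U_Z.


f(x, y) = -x**3 + x**2*y + x*y**2 - 2*x*y - y**2 + y + 2

On U_Z we set Z = 1. Each monomial c·X^i·Y^j·Z^k in F becomes c·x^i·y^j·1^k = c·x^i·y^j.
Substituting Z = 1: F(X, Y, 1) = -x**3 + x**2*y + x*y**2 - 2*x*y - y**2 + y + 2.
Note: deg(f) ≤ deg(F) = 3; strict inequality happens when F is divisible by Z (lost terms).


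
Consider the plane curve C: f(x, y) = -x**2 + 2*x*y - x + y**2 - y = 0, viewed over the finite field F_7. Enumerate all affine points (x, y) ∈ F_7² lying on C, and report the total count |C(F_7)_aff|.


Affine F_7-points: {(0, 0), (0, 1), (1, 1), (1, 5), (6, 0), (6, 3)}; count = 6.

For each of the 49 pairs (x, y) ∈ F_7², evaluate f(x, y) mod 7. Record the zeros.
  x = 0: [0↦0, 1↦0, 2↦2, 3↦6, 4↦5, 5↦6, 6↦2]  zeros at y ∈ {0, 1}
  x = 1: [0↦5, 1↦0, 2↦4, 3↦3, 4↦4, 5↦0, 6↦5]  zeros at y ∈ {1, 5}
  x = 2: [0↦1, 1↦5, 2↦4, 3↦5, 4↦1, 5↦6, 6↦6]  zeros at y ∈ ∅
  x = 3: [0↦2, 1↦1, 2↦2, 3↦5, 4↦3, 5↦3, 6↦5]  zeros at y ∈ ∅
  x = 4: [0↦1, 1↦2, 2↦5, 3↦3, 4↦3, 5↦5, 6↦2]  zeros at y ∈ ∅
  x = 5: [0↦5, 1↦1, 2↦6, 3↦6, 4↦1, 5↦5, 6↦4]  zeros at y ∈ ∅
  x = 6: [0↦0, 1↦5, 2↦5, 3↦0, 4↦4, 5↦3, 6↦4]  zeros at y ∈ {0, 3}
Collecting zeros: affine points = {(0, 0), (0, 1), (1, 1), (1, 5), (6, 0), (6, 3)}.
Total count |C(F_7)_aff| = 6.


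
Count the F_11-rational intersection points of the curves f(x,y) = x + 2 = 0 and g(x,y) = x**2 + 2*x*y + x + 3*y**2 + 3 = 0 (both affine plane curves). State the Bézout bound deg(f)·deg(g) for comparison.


Common zeros: {(9, 8)}; count = 1; Bézout bound = 2.

deg(f) = 1, deg(g) = 2, so Bézout bound = 2.
Scan x ∈ F_11. For each x, list the y ∈ F_11 with f(x, y) ≡ 0 and those with g(x, y) ≡ 0 (mod 11); the common zeros in that column are the intersection.
  x = 0: f ≡ 0 at y ∈ ∅; g ≡ 0 at y ∈ ∅; common: ∅.
  x = 1: f ≡ 0 at y ∈ ∅; g ≡ 0 at y ∈ ∅; common: ∅.
  x = 2: f ≡ 0 at y ∈ ∅; g ≡ 0 at y ∈ ∅; common: ∅.
  x = 3: f ≡ 0 at y ∈ ∅; g ≡ 0 at y ∈ ∅; common: ∅.
  x = 4: f ≡ 0 at y ∈ ∅; g ≡ 0 at y ∈ ∅; common: ∅.
  x = 5: f ≡ 0 at y ∈ ∅; g ≡ 0 at y ∈ {0, 4}; common: ∅.
  x = 6: f ≡ 0 at y ∈ ∅; g ≡ 0 at y ∈ {9}; common: ∅.
  x = 7: f ≡ 0 at y ∈ ∅; g ≡ 0 at y ∈ {2, 8}; common: ∅.
  x = 8: f ≡ 0 at y ∈ ∅; g ≡ 0 at y ∈ {4, 9}; common: ∅.
  x = 9: f ≡ 0 at y ∈ {0, 1, 2, 3, 4, 5, 6, 7, 8, 9, 10}; g ≡ 0 at y ∈ {8}; common: {8}.
  x = 10: f ≡ 0 at y ∈ ∅; g ≡ 0 at y ∈ {2, 6}; common: ∅.
Collecting: common zeros = {(9, 8)}, so the count is 1.
Comparison with the Bézout bound: 1 ≤ 2 = deg(f)·deg(g), as expected for curves with no common component (the affine F_11-count falls short of the bound because intersections may lie at infinity, over extension fields, or carry multiplicity).


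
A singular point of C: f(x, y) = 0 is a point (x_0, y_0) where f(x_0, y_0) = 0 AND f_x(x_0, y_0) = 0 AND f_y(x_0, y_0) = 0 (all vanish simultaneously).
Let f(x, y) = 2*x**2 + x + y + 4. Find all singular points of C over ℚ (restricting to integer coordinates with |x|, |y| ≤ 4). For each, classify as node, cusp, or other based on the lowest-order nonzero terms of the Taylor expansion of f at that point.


No singular points in the scanned grid; C is smooth there.

Compute partial derivatives:
  f_x = 4*x + 1.
  f_y = 1.
f_y = 1 is a nonzero constant, so f_y never vanishes: no point (x, y) can satisfy f = f_x = f_y = 0. In particular no (x, y) ∈ {−4, ..., 4}² is singular; the curve is smooth.


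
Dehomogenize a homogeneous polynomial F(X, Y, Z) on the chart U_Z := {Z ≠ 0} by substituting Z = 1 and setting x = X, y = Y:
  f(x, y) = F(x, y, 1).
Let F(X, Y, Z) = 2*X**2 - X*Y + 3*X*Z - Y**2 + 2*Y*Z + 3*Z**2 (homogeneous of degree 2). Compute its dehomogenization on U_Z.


f(x, y) = 2*x**2 - x*y + 3*x - y**2 + 2*y + 3

On U_Z we set Z = 1. Each monomial c·X^i·Y^j·Z^k in F becomes c·x^i·y^j·1^k = c·x^i·y^j.
Substituting Z = 1: F(X, Y, 1) = 2*x**2 - x*y + 3*x - y**2 + 2*y + 3.
Note: deg(f) ≤ deg(F) = 2; strict inequality happens when F is divisible by Z (lost terms).


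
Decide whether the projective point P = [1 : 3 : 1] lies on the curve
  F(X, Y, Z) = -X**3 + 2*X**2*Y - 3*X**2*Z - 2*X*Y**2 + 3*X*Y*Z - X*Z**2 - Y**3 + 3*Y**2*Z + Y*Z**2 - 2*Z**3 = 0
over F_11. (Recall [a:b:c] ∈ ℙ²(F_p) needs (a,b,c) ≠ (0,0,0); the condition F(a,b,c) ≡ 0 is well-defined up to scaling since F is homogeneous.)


F(1,3,1) ≡ 4 (mod 11); P is NOT on the curve.

Evaluate F(1, 3, 1) term-by-term (mod 11).
  -X**3 ↦ -1·1·1·1 = -1
  2*X**2*Y ↦ 2·1·3·1 = 6
  -3*X**2*Z ↦ -3·1·1·1 = -3
  -2*X*Y**2 ↦ -2·1·9·1 = -18
  3*X*Y*Z ↦ 3·1·3·1 = 9
  -X*Z**2 ↦ -1·1·1·1 = -1
  -Y**3 ↦ -1·1·27·1 = -27
  3*Y**2*Z ↦ 3·1·9·1 = 27
  Y*Z**2 ↦ 1·1·3·1 = 3
  -2*Z**3 ↦ -2·1·1·1 = -2
Sum: F(1, 3, 1) = (-1) + (6) + (-3) + (-18) + (9) + (-1) + (-27) + (27) + (3) + (-2) = -7.
Reducing mod 11: -7 ≡ 4 (mod 11).
Since F(a, b, c) ≡ 4 ≠ 0 (mod 11), P does NOT lie on the curve.


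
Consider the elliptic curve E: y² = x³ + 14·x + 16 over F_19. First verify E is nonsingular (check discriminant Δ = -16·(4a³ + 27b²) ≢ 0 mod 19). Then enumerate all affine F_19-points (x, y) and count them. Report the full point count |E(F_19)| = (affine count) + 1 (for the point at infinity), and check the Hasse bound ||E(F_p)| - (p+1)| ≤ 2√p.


Affine points = {(0, 4), (0, 15), (3, 3), (3, 16), (7, 1), (7, 18), (9, 4), (9, 15), (10, 4), (10, 15), (11, 0), (13, 1), (13, 18), (14, 7), (14, 12), (16, 2), (16, 17), (18, 1), (18, 18)}; affine count = 19; |E(F_19)| = 20.

Discriminant check: Δ ∝ 4a³ + 27b² = 4·14³ + 27·16² = 4·2744 + 27·256 ≡ 9 (mod 19). Nonzero ⇒ E is nonsingular.
For each x ∈ F_19, compute rhs = x³ + 14·x + 16 mod 19, then count y ∈ F_19 with y² ≡ rhs.
  x = 0: rhs = 16, matching y values: 4, 15 (2 points).
  x = 1: rhs = 12, matching y values: none (0 points).
  x = 2: rhs = 14, matching y values: none (0 points).
  x = 3: rhs = 9, matching y values: 3, 16 (2 points).
  x = 4: rhs = 3, matching y values: none (0 points).
  x = 5: rhs = 2, matching y values: none (0 points).
  x = 6: rhs = 12, matching y values: none (0 points).
  x = 7: rhs = 1, matching y values: 1, 18 (2 points).
  x = 8: rhs = 13, matching y values: none (0 points).
  x = 9: rhs = 16, matching y values: 4, 15 (2 points).
  x = 10: rhs = 16, matching y values: 4, 15 (2 points).
  x = 11: rhs = 0, matching y values: 0 (1 points).
  x = 12: rhs = 12, matching y values: none (0 points).
  x = 13: rhs = 1, matching y values: 1, 18 (2 points).
  x = 14: rhs = 11, matching y values: 7, 12 (2 points).
  x = 15: rhs = 10, matching y values: none (0 points).
  x = 16: rhs = 4, matching y values: 2, 17 (2 points).
  x = 17: rhs = 18, matching y values: none (0 points).
  x = 18: rhs = 1, matching y values: 1, 18 (2 points).
Total affine count: 19.
Full point count |E(F_19)| = 19 + 1 = 20.
Hasse bound: |20 − (19+1)| = |0| = 0 ≤ 2√19 ≈ 8.7178 ✓.


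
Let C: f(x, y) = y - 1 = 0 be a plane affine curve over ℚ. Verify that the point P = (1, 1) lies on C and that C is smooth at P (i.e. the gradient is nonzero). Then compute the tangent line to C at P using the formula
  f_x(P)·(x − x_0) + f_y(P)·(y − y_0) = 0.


Tangent line at P: y - 1 = 0.

Step 1: f(1, 1) = 0, so P lies on C.
Step 2: partial derivatives
  f_x(x, y) = 0, f_y(x, y) = 1.
  f_x(P) = 0, f_y(P) = 1 (gradient nonzero, so P is smooth).
Step 3: tangent line at P: 0·(x − 1) + 1·(y − 1) = 0.
Expanding: y - 1 = 0.


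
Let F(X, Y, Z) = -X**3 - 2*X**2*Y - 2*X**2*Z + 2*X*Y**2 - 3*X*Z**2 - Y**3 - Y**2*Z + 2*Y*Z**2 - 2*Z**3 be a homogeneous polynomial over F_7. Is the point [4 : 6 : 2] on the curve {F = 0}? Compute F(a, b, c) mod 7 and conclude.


F(4,6,2) ≡ 0 (mod 7); P is on the curve.

Evaluate F(4, 6, 2) term-by-term (mod 7).
  -X**3 ↦ -1·64·1·1 = -64
  -2*X**2*Y ↦ -2·16·6·1 = -192
  -2*X**2*Z ↦ -2·16·1·2 = -64
  2*X*Y**2 ↦ 2·4·36·1 = 288
  -3*X*Z**2 ↦ -3·4·1·4 = -48
  -Y**3 ↦ -1·1·216·1 = -216
  -Y**2*Z ↦ -1·1·36·2 = -72
  2*Y*Z**2 ↦ 2·1·6·4 = 48
  -2*Z**3 ↦ -2·1·1·8 = -16
Sum: F(4, 6, 2) = (-64) + (-192) + (-64) + (288) + (-48) + (-216) + (-72) + (48) + (-16) = -336.
Reducing mod 7: -336 ≡ 0 (mod 7).
Since F(a, b, c) ≡ 0 (mod 7), P lies on the curve.


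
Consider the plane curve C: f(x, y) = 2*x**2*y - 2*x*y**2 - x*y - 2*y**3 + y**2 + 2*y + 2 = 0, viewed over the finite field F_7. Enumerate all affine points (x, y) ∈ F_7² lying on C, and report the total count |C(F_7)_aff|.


Affine F_7-points: {(1, 6), (2, 6), (3, 2), (4, 5), (5, 5)}; count = 5.

For each of the 49 pairs (x, y) ∈ F_7², evaluate f(x, y) mod 7. Record the zeros.
  x = 0: [0↦2, 1↦3, 2↦1, 3↦5, 4↦3, 5↦4, 6↦3]  zeros at y ∈ ∅
  x = 1: [0↦2, 1↦2, 2↦2, 3↦4, 4↦3, 5↦1, 6↦0]  zeros at y ∈ {6}
  x = 2: [0↦2, 1↦5, 2↦4, 3↦1, 4↦5, 5↦4, 6↦0]  zeros at y ∈ {6}
  x = 3: [0↦2, 1↦5, 2↦0, 3↦3, 4↦2, 5↦6, 6↦3]  zeros at y ∈ {2}
  x = 4: [0↦2, 1↦2, 2↦4, 3↦3, 4↦1, 5↦0, 6↦2]  zeros at y ∈ {5}
  x = 5: [0↦2, 1↦3, 2↦2, 3↦1, 4↦2, 5↦0, 6↦4]  zeros at y ∈ {5}
  x = 6: [0↦2, 1↦1, 2↦1, 3↦4, 4↦5, 5↦6, 6↦2]  zeros at y ∈ ∅
Collecting zeros: affine points = {(1, 6), (2, 6), (3, 2), (4, 5), (5, 5)}.
Total count |C(F_7)_aff| = 5.


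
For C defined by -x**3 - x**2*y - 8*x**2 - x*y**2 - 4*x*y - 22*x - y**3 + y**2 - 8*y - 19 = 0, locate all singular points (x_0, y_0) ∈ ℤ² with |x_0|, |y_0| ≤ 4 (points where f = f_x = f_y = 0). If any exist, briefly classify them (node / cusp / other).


Singular points: {(-3, 1)}; classification: cusp.

Compute partial derivatives:
  f_x = -3*x**2 - 2*x*y - 16*x - y**2 - 4*y - 22.
  f_y = -x**2 - 2*x*y - 4*x - 3*y**2 + 2*y - 8.
Scan x_0 ∈ {−4, ..., 4}. For each x_0, f_y(x_0, y) is a polynomial in y; find its integer roots y ∈ {−4, ..., 4}, then test f_x and f at those candidates.
  x = -4: f_y(-4, y) = -3*y**2 + 10*y - 8; vanishes at y ∈ {2}. (-4, 2): f_x = -2 ≠ 0.
  x = -3: f_y(-3, y) = -3*y**2 + 8*y - 5; vanishes at y ∈ {1}. (-3, 1): f_x = 0, f = 0 — SINGULAR.
  x = -2: f_y(-2, y) = -3*y**2 + 6*y - 4; no integer root y with |y| ≤ 4.
  x = -1: f_y(-1, y) = -3*y**2 + 4*y - 5; no integer root y with |y| ≤ 4.
  x = 0: f_y(0, y) = -3*y**2 + 2*y - 8; no integer root y with |y| ≤ 4.
  x = 1: f_y(1, y) = -3*y**2 - 13; no integer root y with |y| ≤ 4.
  x = 2: f_y(2, y) = -3*y**2 - 2*y - 20; no integer root y with |y| ≤ 4.
  x = 3: f_y(3, y) = -3*y**2 - 4*y - 29; no integer root y with |y| ≤ 4.
  x = 4: f_y(4, y) = -3*y**2 - 6*y - 40; no integer root y with |y| ≤ 4.
Only singular point on the grid: (-3, 1).
Classify: substitute x = -3 + u, y = 1 + v and expand: f = -u**3 - u**2*v - u*v**2 - v**3 + v**2.
No constant or linear terms (consistent with a singular point). Quadratic part: v**2. Cubic part: -u**3 - u**2*v - u*v**2 - v**3.
The quadratic part v**2 is a perfect square, so there is a single (double) tangent line v = 0, i.e. y = 1. Restricting the cubic part to that line (v = 0) leaves -u**3 ≠ 0, so f is not divisible by v and the branch is v² ≈ u**3 to lowest order — this is a cusp.
Classification: cusp.


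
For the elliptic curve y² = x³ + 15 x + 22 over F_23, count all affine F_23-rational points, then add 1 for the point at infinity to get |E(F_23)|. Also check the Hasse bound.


Affine points = {(3, 5), (3, 18), (4, 10), (4, 13), (6, 11), (6, 12), (9, 9), (9, 14), (11, 0), (14, 3), (14, 20), (18, 11), (18, 12), (19, 6), (19, 17), (22, 11), (22, 12)}; affine count = 17; |E(F_23)| = 18.

Discriminant check: Δ ∝ 4a³ + 27b² = 4·15³ + 27·22² = 4·3375 + 27·484 ≡ 3 (mod 23). Nonzero ⇒ E is nonsingular.
For each x ∈ F_23, compute rhs = x³ + 15·x + 22 mod 23, then count y ∈ F_23 with y² ≡ rhs.
  x = 0: rhs = 22, matching y values: none (0 points).
  x = 1: rhs = 15, matching y values: none (0 points).
  x = 2: rhs = 14, matching y values: none (0 points).
  x = 3: rhs = 2, matching y values: 5, 18 (2 points).
  x = 4: rhs = 8, matching y values: 10, 13 (2 points).
  x = 5: rhs = 15, matching y values: none (0 points).
  x = 6: rhs = 6, matching y values: 11, 12 (2 points).
  x = 7: rhs = 10, matching y values: none (0 points).
  x = 8: rhs = 10, matching y values: none (0 points).
  x = 9: rhs = 12, matching y values: 9, 14 (2 points).
  x = 10: rhs = 22, matching y values: none (0 points).
  x = 11: rhs = 0, matching y values: 0 (1 points).
  x = 12: rhs = 21, matching y values: none (0 points).
  x = 13: rhs = 22, matching y values: none (0 points).
  x = 14: rhs = 9, matching y values: 3, 20 (2 points).
  x = 15: rhs = 11, matching y values: none (0 points).
  x = 16: rhs = 11, matching y values: none (0 points).
  x = 17: rhs = 15, matching y values: none (0 points).
  x = 18: rhs = 6, matching y values: 11, 12 (2 points).
  x = 19: rhs = 13, matching y values: 6, 17 (2 points).
  x = 20: rhs = 19, matching y values: none (0 points).
  x = 21: rhs = 7, matching y values: none (0 points).
  x = 22: rhs = 6, matching y values: 11, 12 (2 points).
Total affine count: 17.
Full point count |E(F_23)| = 17 + 1 = 18.
Hasse bound: |18 − (23+1)| = |-6| = 6 ≤ 2√23 ≈ 9.5917 ✓.
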